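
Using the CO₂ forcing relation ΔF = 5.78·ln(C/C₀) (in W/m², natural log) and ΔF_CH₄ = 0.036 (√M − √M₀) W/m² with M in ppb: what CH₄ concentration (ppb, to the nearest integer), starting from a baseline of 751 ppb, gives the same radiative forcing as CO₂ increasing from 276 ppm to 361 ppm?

M ≈ 4972 ppb

CO₂ forcing: 5.78 × ln(361/276) = 5.78 × 0.268477 = 1.55180 W/m².
Set 0.036(√M − √751) = 1.55180: √M = 1.55180/0.036 + √751 = 43.1056 + 27.4044 = 70.5100.
M = (70.5100)² = 4971.66 ppb.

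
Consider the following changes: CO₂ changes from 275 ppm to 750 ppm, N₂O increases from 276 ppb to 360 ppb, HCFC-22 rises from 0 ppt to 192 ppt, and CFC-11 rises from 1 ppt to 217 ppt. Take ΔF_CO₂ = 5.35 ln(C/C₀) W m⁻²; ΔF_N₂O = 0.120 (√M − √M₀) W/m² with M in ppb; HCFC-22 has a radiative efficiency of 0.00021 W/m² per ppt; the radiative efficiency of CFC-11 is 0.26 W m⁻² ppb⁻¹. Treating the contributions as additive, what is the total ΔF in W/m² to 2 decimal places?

ΔF = 5.75 W/m²

CO₂: 5.35 × ln(750/275) = 5.35 × ln(2.72727) = 5.35 × 1.00330 = 5.3677 W/m².
N₂O: 0.120 × (√360 − √276) = 0.120 × (18.9737 − 16.6132) = 0.120 × 2.3605 = 0.2833 W/m².
HCFC-22: ΔF = 0.00021 × (192 − 0) = 0.00021 × 192 = 0.0403 W/m².
CFC-11: Δ = 217 − 1 = 216 ppt = 0.216 ppb; ΔF = 0.26 × 0.216 = 0.0562 W/m².
Total ΔF = 5.3677 + 0.2833 + 0.0403 + 0.0562 = 5.7475 W/m².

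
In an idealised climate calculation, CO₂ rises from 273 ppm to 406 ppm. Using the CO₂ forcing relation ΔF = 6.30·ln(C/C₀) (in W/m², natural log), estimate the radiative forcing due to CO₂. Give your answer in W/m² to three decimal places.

ΔF = 2.500 W/m²

CO₂: 6.30 × ln(406/273) = 6.30 × ln(1.48718) = 6.30 × 0.39688 = 2.5003 W/m².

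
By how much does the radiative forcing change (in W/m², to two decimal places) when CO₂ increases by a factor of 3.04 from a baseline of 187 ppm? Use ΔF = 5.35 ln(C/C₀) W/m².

Because the forcing depends only on the ratio C/C₀, the initial concentration does not enter.
ΔF = 5.35 × ln(3.04) = 5.35 × 1.11186 = 5.9485 W/m².

ΔF = 5.95 W/m²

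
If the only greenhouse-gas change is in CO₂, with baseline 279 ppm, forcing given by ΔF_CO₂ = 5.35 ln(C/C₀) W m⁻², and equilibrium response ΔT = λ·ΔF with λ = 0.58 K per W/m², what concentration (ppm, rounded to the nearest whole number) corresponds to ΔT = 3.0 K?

C ≈ 734 ppm

Required forcing: ΔF = ΔT/λ = 3.0/0.58 = 5.1724 W/m².
Then ln(C/279) = ΔF/5.35 = 5.1724/5.35 = 0.96680.
So C = 279 × e^0.96680 = 279 × 2.62952 = 733.64 ppm.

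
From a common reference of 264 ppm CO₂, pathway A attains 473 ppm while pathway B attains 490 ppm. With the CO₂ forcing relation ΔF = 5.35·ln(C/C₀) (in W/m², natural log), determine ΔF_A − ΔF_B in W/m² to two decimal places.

ΔF_A − ΔF_B = -0.19 W/m²

ΔF_A = 5.35 ln(473/264) = 5.35 × 0.58315 = 3.1199 W/m².
ΔF_B = 5.35 ln(490/264) = 5.35 × 0.61846 = 3.3088 W/m².
Difference: 3.1199 − 3.3088 = -0.1889 W/m².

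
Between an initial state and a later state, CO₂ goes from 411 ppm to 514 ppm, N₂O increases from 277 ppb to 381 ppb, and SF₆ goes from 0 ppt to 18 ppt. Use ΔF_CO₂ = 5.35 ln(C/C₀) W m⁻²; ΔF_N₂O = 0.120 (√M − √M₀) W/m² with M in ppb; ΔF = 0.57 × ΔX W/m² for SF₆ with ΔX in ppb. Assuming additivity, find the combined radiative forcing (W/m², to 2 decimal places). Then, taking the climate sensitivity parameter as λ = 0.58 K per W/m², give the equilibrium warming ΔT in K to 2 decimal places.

ΔF = 1.55 W/m²; ΔT = 0.90 K

CO₂: 5.35 × ln(514/411) = 5.35 × ln(1.25061) = 5.35 × 0.22363 = 1.1964 W/m².
N₂O: 0.120 × (√381 − √277) = 0.120 × (19.5192 − 16.6433) = 0.120 × 2.8759 = 0.3451 W/m².
SF₆: Δ = 18 − 0 = 18 ppt = 0.018 ppb; ΔF = 0.57 × 0.018 = 0.0103 W/m².
Total ΔF = 1.1964 + 0.3451 + 0.0103 = 1.5518 W/m².
ΔT = λ ΔF = 0.58 × 1.55 = 0.8990 K.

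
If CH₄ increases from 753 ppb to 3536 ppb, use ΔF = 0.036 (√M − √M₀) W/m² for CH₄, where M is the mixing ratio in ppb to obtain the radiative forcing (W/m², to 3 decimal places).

ΔF = 1.153 W/m²

CH₄: 0.036 × (√3536 − √753) = 0.036 × (59.4643 − 27.4408) = 0.036 × 32.0235 = 1.1528 W/m².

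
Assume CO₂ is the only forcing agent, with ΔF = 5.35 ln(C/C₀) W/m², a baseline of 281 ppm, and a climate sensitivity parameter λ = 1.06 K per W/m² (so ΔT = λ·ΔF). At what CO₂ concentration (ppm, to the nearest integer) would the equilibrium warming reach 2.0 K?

Required forcing: ΔF = ΔT/λ = 2.0/1.06 = 1.8868 W/m².
Then ln(C/281) = ΔF/5.35 = 1.8868/5.35 = 0.35267.
So C = 281 × e^0.35267 = 281 × 1.42286 = 399.82 ppm.

C ≈ 400 ppm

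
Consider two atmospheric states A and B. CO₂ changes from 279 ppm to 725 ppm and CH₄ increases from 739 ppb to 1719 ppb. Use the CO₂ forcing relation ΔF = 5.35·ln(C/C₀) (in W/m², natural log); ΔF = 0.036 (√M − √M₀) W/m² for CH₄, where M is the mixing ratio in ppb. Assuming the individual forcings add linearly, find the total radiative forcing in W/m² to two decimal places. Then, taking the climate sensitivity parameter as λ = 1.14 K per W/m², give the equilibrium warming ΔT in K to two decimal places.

ΔF = 5.62 W/m²; ΔT = 6.41 K

CO₂: 5.35 × ln(725/279) = 5.35 × ln(2.59857) = 5.35 × 0.95496 = 5.1090 W/m².
CH₄: 0.036 × (√1719 − √739) = 0.036 × (41.4608 − 27.1846) = 0.036 × 14.2762 = 0.5139 W/m².
Total ΔF = 5.1090 + 0.5139 = 5.6229 W/m².
ΔT = λ ΔF = 1.14 × 5.62 = 6.4068 K.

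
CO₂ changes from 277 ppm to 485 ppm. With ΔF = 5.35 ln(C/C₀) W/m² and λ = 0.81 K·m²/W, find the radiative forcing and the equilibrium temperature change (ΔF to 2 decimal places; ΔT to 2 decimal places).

ΔF = 3.00 W/m²; ΔT = 2.43 K

CO₂: 5.35 × ln(485/277) = 5.35 × ln(1.75090) = 5.35 × 0.56013 = 2.9967 W/m².
ΔT = λ ΔF = 0.81 × 3.00 = 2.4300 K.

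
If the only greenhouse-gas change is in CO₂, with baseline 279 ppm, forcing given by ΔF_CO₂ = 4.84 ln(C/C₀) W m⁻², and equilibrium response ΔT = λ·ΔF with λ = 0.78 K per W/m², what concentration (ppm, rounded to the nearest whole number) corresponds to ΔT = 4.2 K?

Required forcing: ΔF = ΔT/λ = 4.2/0.78 = 5.3846 W/m².
Then ln(C/279) = ΔF/4.84 = 5.3846/4.84 = 1.11252.
So C = 279 × e^1.11252 = 279 × 3.04201 = 848.72 ppm.

C ≈ 849 ppm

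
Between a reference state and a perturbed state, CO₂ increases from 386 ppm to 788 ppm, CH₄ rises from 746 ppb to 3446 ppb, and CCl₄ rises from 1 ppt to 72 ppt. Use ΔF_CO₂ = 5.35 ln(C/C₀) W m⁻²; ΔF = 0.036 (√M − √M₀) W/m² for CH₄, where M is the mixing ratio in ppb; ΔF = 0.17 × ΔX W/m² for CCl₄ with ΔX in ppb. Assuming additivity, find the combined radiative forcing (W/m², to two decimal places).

CO₂: 5.35 × ln(788/386) = 5.35 × ln(2.04145) = 5.35 × 0.71366 = 3.8181 W/m².
CH₄: 0.036 × (√3446 − √746) = 0.036 × (58.7026 − 27.3130) = 0.036 × 31.3896 = 1.1300 W/m².
CCl₄: Δ = 72 − 1 = 71 ppt = 0.071 ppb; ΔF = 0.17 × 0.071 = 0.0121 W/m².
Total ΔF = 3.8181 + 1.1300 + 0.0121 = 4.9602 W/m².

ΔF = 4.96 W/m²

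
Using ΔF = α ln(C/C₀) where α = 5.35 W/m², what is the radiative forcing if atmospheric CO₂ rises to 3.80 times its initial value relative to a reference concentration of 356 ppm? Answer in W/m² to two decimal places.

Because the forcing depends only on the ratio C/C₀, the initial concentration does not enter.
ΔF = 5.35 × ln(3.80) = 5.35 × 1.33500 = 7.1423 W/m².

ΔF = 7.14 W/m²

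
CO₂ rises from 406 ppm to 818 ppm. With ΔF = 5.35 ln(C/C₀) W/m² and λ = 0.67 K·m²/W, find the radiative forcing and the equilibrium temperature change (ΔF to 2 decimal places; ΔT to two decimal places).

ΔF = 3.75 W/m²; ΔT = 2.51 K

CO₂: 5.35 × ln(818/406) = 5.35 × ln(2.01478) = 5.35 × 0.70051 = 3.7477 W/m².
ΔT = λ ΔF = 0.67 × 3.75 = 2.5125 K.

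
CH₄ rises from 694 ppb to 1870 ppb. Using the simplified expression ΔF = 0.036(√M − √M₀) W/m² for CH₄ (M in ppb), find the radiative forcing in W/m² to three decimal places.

ΔF = 0.608 W/m²

CH₄: 0.036 × (√1870 − √694) = 0.036 × (43.2435 − 26.3439) = 0.036 × 16.8996 = 0.6084 W/m².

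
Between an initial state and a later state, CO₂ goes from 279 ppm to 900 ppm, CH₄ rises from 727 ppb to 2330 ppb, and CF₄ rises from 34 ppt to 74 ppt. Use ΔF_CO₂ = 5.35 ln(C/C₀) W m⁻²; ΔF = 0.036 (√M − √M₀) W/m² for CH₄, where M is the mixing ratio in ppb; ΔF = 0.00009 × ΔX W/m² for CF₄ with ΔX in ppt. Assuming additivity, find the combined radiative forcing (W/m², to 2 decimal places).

ΔF = 7.04 W/m²

CO₂: 5.35 × ln(900/279) = 5.35 × ln(3.22581) = 5.35 × 1.17118 = 6.2658 W/m².
CH₄: 0.036 × (√2330 − √727) = 0.036 × (48.2701 − 26.9629) = 0.036 × 21.3072 = 0.7671 W/m².
CF₄: ΔF = 0.00009 × (74 − 34) = 0.00009 × 40 = 0.0036 W/m².
Total ΔF = 6.2658 + 0.7671 + 0.0036 = 7.0365 W/m².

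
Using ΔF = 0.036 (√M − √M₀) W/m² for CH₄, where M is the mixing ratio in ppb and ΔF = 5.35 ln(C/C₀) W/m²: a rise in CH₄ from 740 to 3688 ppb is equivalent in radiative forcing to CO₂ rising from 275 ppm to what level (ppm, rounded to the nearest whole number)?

CH₄ forcing: 0.036 × (√3688 − √740) = 0.036 × (60.7289 − 27.2029) = 0.036 × 33.5260 = 1.20694 W/m².
Set 5.35 ln(C/275) = 1.20694: ln(C/275) = 1.20694/5.35 = 0.22560, so C = 275 × e^0.22560 = 275 × 1.25307 = 344.59 ppm.

C ≈ 345 ppm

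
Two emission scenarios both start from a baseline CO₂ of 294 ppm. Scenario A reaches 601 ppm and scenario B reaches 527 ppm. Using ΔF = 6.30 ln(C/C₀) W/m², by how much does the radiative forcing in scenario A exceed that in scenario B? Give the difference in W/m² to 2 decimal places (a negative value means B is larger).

ΔF_A = 6.30 ln(601/294) = 6.30 × 0.71502 = 4.5046 W/m².
ΔF_B = 6.30 ln(527/294) = 6.30 × 0.58362 = 3.6768 W/m².
Difference: 4.5046 − 3.6768 = 0.8278 W/m².

ΔF_A − ΔF_B = 0.83 W/m²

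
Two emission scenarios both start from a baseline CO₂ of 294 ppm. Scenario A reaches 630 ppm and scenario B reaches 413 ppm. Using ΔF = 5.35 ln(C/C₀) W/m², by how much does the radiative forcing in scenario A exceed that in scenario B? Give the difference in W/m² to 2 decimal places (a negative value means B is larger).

ΔF_A = 5.35 ln(630/294) = 5.35 × 0.76214 = 4.0774 W/m².
ΔF_B = 5.35 ln(413/294) = 5.35 × 0.33987 = 1.8183 W/m².
Difference: 4.0774 − 1.8183 = 2.2591 W/m².
(Equivalently, ΔF_A − ΔF_B = 5.35 ln(630/413) = 5.35 × 0.42227 = 2.2591 W/m².)

ΔF_A − ΔF_B = 2.26 W/m²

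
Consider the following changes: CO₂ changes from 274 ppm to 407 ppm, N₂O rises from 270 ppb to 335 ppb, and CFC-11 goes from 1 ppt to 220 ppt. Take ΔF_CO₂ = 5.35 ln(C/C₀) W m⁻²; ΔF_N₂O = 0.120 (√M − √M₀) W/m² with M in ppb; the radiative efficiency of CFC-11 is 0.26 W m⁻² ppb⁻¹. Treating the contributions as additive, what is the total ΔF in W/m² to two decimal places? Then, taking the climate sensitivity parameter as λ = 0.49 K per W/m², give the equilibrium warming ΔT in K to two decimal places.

ΔF = 2.40 W/m²; ΔT = 1.18 K

CO₂: 5.35 × ln(407/274) = 5.35 × ln(1.48540) = 5.35 × 0.39568 = 2.1169 W/m².
N₂O: 0.120 × (√335 − √270) = 0.120 × (18.3030 − 16.4317) = 0.120 × 1.8713 = 0.2246 W/m².
CFC-11: Δ = 220 − 1 = 219 ppt = 0.219 ppb; ΔF = 0.26 × 0.219 = 0.0569 W/m².
Total ΔF = 2.1169 + 0.2246 + 0.0569 = 2.3984 W/m².
ΔT = λ ΔF = 0.49 × 2.40 = 1.1760 K.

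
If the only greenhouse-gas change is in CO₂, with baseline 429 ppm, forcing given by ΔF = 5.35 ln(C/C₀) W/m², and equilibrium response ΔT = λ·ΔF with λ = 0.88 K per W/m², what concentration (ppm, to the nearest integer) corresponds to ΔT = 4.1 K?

C ≈ 1025 ppm

Required forcing: ΔF = ΔT/λ = 4.1/0.88 = 4.6591 W/m².
Then ln(C/429) = ΔF/5.35 = 4.6591/5.35 = 0.87086.
So C = 429 × e^0.87086 = 429 × 2.38896 = 1024.86 ppm.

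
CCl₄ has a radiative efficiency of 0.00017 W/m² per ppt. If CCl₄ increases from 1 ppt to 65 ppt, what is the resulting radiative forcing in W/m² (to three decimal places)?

CCl₄: ΔF = 0.00017 × (65 − 1) = 0.00017 × 64 = 0.0109 W/m².

ΔF = 0.011 W/m²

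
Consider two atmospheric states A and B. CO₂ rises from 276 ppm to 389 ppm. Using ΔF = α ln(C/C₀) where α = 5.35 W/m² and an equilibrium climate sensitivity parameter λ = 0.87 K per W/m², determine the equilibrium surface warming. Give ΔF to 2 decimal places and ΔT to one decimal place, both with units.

CO₂: 5.35 × ln(389/276) = 5.35 × ln(1.40942) = 5.35 × 0.34318 = 1.8360 W/m².
ΔT = λ ΔF = 0.87 × 1.84 = 1.6008 K.

ΔF = 1.84 W/m²; ΔT = 1.6 K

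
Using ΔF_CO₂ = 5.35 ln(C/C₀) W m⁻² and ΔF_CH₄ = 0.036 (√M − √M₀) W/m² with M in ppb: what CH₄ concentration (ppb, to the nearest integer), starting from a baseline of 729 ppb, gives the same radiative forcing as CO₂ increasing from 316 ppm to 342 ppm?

CO₂ forcing: 5.35 × ln(342/316) = 5.35 × 0.079069 = 0.42302 W/m².
Set 0.036(√M − √729) = 0.42302: √M = 0.42302/0.036 + √729 = 11.7506 + 27.0000 = 38.7506.
M = (38.7506)² = 1501.61 ppb.

M ≈ 1502 ppb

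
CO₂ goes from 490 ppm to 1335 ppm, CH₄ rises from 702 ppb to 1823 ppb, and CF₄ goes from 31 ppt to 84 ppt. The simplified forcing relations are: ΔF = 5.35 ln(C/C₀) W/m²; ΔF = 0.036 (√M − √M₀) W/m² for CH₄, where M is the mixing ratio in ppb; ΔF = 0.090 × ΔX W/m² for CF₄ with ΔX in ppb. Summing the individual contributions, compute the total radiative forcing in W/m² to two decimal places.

ΔF = 5.95 W/m²

CO₂: 5.35 × ln(1335/490) = 5.35 × ln(2.72449) = 5.35 × 1.00228 = 5.3622 W/m².
CH₄: 0.036 × (√1823 − √702) = 0.036 × (42.6966 − 26.4953) = 0.036 × 16.2013 = 0.5832 W/m².
CF₄: Δ = 84 − 31 = 53 ppt = 0.053 ppb; ΔF = 0.090 × 0.053 = 0.0048 W/m².
Total ΔF = 5.3622 + 0.5832 + 0.0048 = 5.9502 W/m².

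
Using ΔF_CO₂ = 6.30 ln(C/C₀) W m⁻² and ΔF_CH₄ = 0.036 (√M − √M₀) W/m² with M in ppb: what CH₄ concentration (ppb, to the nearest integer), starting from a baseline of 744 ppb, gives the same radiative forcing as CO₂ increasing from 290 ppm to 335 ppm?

M ≈ 2758 ppb

CO₂ forcing: 6.30 × ln(335/290) = 6.30 × 0.144250 = 0.90878 W/m².
Set 0.036(√M − √744) = 0.90878: √M = 0.90878/0.036 + √744 = 25.2439 + 27.2764 = 52.5203.
M = (52.5203)² = 2758.38 ppb.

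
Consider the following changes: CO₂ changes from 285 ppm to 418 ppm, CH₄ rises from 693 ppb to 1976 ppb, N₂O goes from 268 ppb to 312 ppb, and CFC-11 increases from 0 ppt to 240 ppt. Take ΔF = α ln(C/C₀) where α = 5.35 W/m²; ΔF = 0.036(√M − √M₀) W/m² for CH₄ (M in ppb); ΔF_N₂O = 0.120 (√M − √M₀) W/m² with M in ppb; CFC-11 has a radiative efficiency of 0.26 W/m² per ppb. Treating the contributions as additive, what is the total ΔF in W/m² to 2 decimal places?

CO₂: 5.35 × ln(418/285) = 5.35 × ln(1.46667) = 5.35 × 0.38299 = 2.0490 W/m².
CH₄: 0.036 × (√1976 − √693) = 0.036 × (44.4522 − 26.3249) = 0.036 × 18.1273 = 0.6526 W/m².
N₂O: 0.120 × (√312 − √268) = 0.120 × (17.6635 − 16.3707) = 0.120 × 1.2928 = 0.1551 W/m².
CFC-11: Δ = 240 − 0 = 240 ppt = 0.240 ppb; ΔF = 0.26 × 0.240 = 0.0624 W/m².
Total ΔF = 2.0490 + 0.6526 + 0.1551 + 0.0624 = 2.9191 W/m².

ΔF = 2.92 W/m²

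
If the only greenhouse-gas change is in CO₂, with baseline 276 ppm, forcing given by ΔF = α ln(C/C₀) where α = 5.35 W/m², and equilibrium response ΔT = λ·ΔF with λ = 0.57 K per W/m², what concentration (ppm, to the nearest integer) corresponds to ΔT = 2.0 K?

C ≈ 532 ppm

Required forcing: ΔF = ΔT/λ = 2.0/0.57 = 3.5088 W/m².
Then ln(C/276) = ΔF/5.35 = 3.5088/5.35 = 0.65585.
So C = 276 × e^0.65585 = 276 × 1.92678 = 531.79 ppm.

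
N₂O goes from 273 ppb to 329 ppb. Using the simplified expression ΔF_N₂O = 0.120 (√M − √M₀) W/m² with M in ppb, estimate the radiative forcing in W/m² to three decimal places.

N₂O: 0.120 × (√329 − √273) = 0.120 × (18.1384 − 16.5227) = 0.120 × 1.6157 = 0.1939 W/m².

ΔF = 0.194 W/m²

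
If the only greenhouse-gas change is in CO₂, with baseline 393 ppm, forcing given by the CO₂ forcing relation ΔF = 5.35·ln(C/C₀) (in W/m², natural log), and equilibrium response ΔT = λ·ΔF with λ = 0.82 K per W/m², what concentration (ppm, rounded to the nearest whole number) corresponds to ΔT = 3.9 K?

C ≈ 956 ppm

Required forcing: ΔF = ΔT/λ = 3.9/0.82 = 4.7561 W/m².
Then ln(C/393) = ΔF/5.35 = 4.7561/5.35 = 0.88899.
So C = 393 × e^0.88899 = 393 × 2.43267 = 956.04 ppm.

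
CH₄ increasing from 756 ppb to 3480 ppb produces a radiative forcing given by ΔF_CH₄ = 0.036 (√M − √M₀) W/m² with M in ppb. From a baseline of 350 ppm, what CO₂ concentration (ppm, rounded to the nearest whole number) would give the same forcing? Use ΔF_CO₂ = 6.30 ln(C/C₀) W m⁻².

C ≈ 419 ppm

CH₄ forcing: 0.036 × (√3480 − √756) = 0.036 × (58.9915 − 27.4955) = 0.036 × 31.4960 = 1.13386 W/m².
Set 6.30 ln(C/350) = 1.13386: ln(C/350) = 1.13386/6.30 = 0.17998, so C = 350 × e^0.17998 = 350 × 1.19719 = 419.02 ppm.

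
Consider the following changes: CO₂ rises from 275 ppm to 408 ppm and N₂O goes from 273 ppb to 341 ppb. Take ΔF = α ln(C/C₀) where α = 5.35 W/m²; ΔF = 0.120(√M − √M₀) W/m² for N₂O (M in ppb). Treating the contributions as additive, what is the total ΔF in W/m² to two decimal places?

ΔF = 2.34 W/m²

CO₂: 5.35 × ln(408/275) = 5.35 × ln(1.48364) = 5.35 × 0.39450 = 2.1106 W/m².
N₂O: 0.120 × (√341 − √273) = 0.120 × (18.4662 − 16.5227) = 0.120 × 1.9435 = 0.2332 W/m².
Total ΔF = 2.1106 + 0.2332 = 2.3438 W/m².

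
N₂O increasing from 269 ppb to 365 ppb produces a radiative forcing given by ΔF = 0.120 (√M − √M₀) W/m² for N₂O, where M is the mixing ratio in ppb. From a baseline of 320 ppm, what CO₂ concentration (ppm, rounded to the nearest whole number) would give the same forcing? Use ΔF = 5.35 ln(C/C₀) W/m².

N₂O forcing: 0.120 × (√365 − √269) = 0.120 × (19.1050 − 16.4012) = 0.120 × 2.7038 = 0.32446 W/m².
Set 5.35 ln(C/320) = 0.32446: ln(C/320) = 0.32446/5.35 = 0.06065, so C = 320 × e^0.06065 = 320 × 1.06253 = 340.01 ppm.

C ≈ 340 ppm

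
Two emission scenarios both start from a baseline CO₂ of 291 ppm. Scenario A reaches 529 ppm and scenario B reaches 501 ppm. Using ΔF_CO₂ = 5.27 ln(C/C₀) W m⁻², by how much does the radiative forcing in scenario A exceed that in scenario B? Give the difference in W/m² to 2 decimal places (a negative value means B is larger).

ΔF_A = 5.27 ln(529/291) = 5.27 × 0.59767 = 3.1497 W/m².
ΔF_B = 5.27 ln(501/291) = 5.27 × 0.54328 = 2.8631 W/m².
Difference: 3.1497 − 2.8631 = 0.2866 W/m².
(Equivalently, ΔF_A − ΔF_B = 5.27 ln(529/501) = 5.27 × 0.05438 = 0.2866 W/m².)

ΔF_A − ΔF_B = 0.29 W/m²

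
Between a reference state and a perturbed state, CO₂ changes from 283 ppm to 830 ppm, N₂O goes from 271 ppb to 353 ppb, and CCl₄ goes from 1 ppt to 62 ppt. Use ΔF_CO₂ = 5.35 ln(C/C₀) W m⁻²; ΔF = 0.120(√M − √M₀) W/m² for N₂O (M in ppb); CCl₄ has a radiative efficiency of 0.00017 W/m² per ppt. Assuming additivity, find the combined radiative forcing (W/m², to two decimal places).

CO₂: 5.35 × ln(830/283) = 5.35 × ln(2.93286) = 5.35 × 1.07598 = 5.7565 W/m².
N₂O: 0.120 × (√353 − √271) = 0.120 × (18.7883 − 16.4621) = 0.120 × 2.3262 = 0.2791 W/m².
CCl₄: ΔF = 0.00017 × (62 − 1) = 0.00017 × 61 = 0.0104 W/m².
Total ΔF = 5.7565 + 0.2791 + 0.0104 = 6.0460 W/m².

ΔF = 6.05 W/m²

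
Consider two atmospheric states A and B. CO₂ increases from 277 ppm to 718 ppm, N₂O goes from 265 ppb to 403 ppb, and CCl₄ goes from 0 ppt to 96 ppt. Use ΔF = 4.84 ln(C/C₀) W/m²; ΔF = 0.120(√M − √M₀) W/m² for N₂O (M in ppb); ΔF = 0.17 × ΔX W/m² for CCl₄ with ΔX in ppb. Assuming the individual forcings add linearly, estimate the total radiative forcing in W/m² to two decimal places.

ΔF = 5.08 W/m²

CO₂: 4.84 × ln(718/277) = 4.84 × ln(2.59206) = 4.84 × 0.95245 = 4.6099 W/m².
N₂O: 0.120 × (√403 − √265) = 0.120 × (20.0749 − 16.2788) = 0.120 × 3.7961 = 0.4555 W/m².
CCl₄: Δ = 96 − 0 = 96 ppt = 0.096 ppb; ΔF = 0.17 × 0.096 = 0.0163 W/m².
Total ΔF = 4.6099 + 0.4555 + 0.0163 = 5.0817 W/m².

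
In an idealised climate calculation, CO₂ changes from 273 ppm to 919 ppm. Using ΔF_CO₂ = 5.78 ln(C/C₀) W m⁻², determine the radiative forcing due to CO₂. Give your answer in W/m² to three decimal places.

ΔF = 7.016 W/m²

CO₂: 5.78 × ln(919/273) = 5.78 × ln(3.36630) = 5.78 × 1.21381 = 7.0158 W/m².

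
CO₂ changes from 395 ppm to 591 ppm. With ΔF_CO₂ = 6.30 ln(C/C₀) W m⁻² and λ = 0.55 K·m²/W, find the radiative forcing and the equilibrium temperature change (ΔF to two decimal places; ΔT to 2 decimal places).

ΔF = 2.54 W/m²; ΔT = 1.40 K

CO₂: 6.30 × ln(591/395) = 6.30 × ln(1.49620) = 6.30 × 0.40293 = 2.5385 W/m².
ΔT = λ ΔF = 0.55 × 2.54 = 1.3970 K.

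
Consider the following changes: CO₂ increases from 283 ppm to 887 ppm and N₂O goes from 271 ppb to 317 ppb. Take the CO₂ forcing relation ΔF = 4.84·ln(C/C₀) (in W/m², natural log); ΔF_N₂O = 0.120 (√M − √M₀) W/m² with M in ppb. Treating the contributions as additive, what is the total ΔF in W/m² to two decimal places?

CO₂: 4.84 × ln(887/283) = 4.84 × ln(3.13428) = 4.84 × 1.14240 = 5.5292 W/m².
N₂O: 0.120 × (√317 − √271) = 0.120 × (17.8045 − 16.4621) = 0.120 × 1.3424 = 0.1611 W/m².
Total ΔF = 5.5292 + 0.1611 = 5.6903 W/m².

ΔF = 5.69 W/m²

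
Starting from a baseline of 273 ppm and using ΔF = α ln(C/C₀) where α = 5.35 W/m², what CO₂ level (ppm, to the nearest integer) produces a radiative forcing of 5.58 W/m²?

C ≈ 775 ppm

Set 5.35 ln(C/273) = 5.58, so ln(C/273) = 5.58/5.35 = 1.04299.
Then C/273 = e^1.04299 = 2.83769, giving C = 273 × 2.83769 = 774.69 ppm.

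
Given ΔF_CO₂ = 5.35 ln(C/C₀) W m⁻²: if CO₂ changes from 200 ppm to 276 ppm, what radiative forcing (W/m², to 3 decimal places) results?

ΔF = 1.723 W/m²

CO₂ absorption bands are partially saturated, so forcing scales with the logarithm of the concentration ratio.
CO₂: 5.35 × ln(276/200) = 5.35 × ln(1.38000) = 5.35 × 0.32208 = 1.7231 W/m².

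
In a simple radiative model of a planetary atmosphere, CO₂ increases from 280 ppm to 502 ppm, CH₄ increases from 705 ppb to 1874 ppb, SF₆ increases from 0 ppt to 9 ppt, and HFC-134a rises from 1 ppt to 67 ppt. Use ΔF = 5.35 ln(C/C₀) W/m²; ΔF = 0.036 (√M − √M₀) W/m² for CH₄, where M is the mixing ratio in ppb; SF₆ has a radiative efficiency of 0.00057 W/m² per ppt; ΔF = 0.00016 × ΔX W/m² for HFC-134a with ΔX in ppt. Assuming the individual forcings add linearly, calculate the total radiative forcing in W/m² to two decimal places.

ΔF = 3.74 W/m²

CO₂: 5.35 × ln(502/280) = 5.35 × ln(1.79286) = 5.35 × 0.58381 = 3.1234 W/m².
CH₄: 0.036 × (√1874 − √705) = 0.036 × (43.2897 − 26.5518) = 0.036 × 16.7379 = 0.6026 W/m².
SF₆: ΔF = 0.00057 × (9 − 0) = 0.00057 × 9 = 0.0051 W/m².
HFC-134a: ΔF = 0.00016 × (67 − 1) = 0.00016 × 66 = 0.0106 W/m².
Total ΔF = 3.1234 + 0.6026 + 0.0051 + 0.0106 = 3.7417 W/m².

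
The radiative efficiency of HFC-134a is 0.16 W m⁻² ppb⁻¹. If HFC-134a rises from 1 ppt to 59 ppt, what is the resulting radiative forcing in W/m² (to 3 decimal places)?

HFC-134a: Δ = 59 − 1 = 58 ppt = 0.058 ppb; ΔF = 0.16 × 0.058 = 0.0093 W/m².

ΔF = 0.009 W/m²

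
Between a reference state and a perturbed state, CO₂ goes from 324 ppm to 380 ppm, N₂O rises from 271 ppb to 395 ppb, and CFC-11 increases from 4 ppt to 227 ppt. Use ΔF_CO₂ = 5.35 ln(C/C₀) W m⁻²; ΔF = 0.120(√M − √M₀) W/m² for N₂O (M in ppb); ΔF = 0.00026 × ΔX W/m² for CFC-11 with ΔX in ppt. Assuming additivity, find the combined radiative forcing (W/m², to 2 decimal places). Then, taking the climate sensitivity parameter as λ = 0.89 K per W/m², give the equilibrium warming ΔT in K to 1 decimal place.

ΔF = 1.32 W/m²; ΔT = 1.2 K

CO₂: 5.35 × ln(380/324) = 5.35 × ln(1.17284) = 5.35 × 0.15943 = 0.8530 W/m².
N₂O: 0.120 × (√395 − √271) = 0.120 × (19.8746 − 16.4621) = 0.120 × 3.4125 = 0.4095 W/m².
CFC-11: ΔF = 0.00026 × (227 − 4) = 0.00026 × 223 = 0.0580 W/m².
Total ΔF = 0.8530 + 0.4095 + 0.0580 = 1.3205 W/m².
ΔT = λ ΔF = 0.89 × 1.32 = 1.1748 K.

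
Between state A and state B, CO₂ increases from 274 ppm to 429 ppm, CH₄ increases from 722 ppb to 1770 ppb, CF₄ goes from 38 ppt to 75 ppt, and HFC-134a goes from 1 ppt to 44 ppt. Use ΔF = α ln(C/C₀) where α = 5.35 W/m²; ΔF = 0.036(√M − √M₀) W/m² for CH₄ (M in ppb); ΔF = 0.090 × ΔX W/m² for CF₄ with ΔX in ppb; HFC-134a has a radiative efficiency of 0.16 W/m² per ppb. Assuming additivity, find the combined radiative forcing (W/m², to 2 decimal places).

CO₂: 5.35 × ln(429/274) = 5.35 × ln(1.56569) = 5.35 × 0.44833 = 2.3986 W/m².
CH₄: 0.036 × (√1770 − √722) = 0.036 × (42.0714 − 26.8701) = 0.036 × 15.2013 = 0.5472 W/m².
CF₄: Δ = 75 − 38 = 37 ppt = 0.037 ppb; ΔF = 0.090 × 0.037 = 0.0033 W/m².
HFC-134a: Δ = 44 − 1 = 43 ppt = 0.043 ppb; ΔF = 0.16 × 0.043 = 0.0069 W/m².
Total ΔF = 2.3986 + 0.5472 + 0.0033 + 0.0069 = 2.9560 W/m².

ΔF = 2.96 W/m²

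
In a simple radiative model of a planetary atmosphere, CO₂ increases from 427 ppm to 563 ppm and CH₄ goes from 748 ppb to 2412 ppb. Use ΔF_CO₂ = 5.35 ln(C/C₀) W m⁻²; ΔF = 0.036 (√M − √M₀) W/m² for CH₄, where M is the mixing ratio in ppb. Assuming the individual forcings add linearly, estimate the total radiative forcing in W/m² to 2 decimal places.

CO₂: 5.35 × ln(563/427) = 5.35 × ln(1.31850) = 5.35 × 0.27649 = 1.4792 W/m².
CH₄: 0.036 × (√2412 − √748) = 0.036 × (49.1121 − 27.3496) = 0.036 × 21.7625 = 0.7835 W/m².
Total ΔF = 1.4792 + 0.7835 = 2.2627 W/m².

ΔF = 2.26 W/m²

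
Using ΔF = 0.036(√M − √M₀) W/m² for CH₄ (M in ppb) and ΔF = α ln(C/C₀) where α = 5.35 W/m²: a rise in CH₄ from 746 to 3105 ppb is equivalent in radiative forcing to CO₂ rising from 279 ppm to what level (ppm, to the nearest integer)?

CH₄ forcing: 0.036 × (√3105 − √746) = 0.036 × (55.7225 − 27.3130) = 0.036 × 28.4095 = 1.02274 W/m².
Set 5.35 ln(C/279) = 1.02274: ln(C/279) = 1.02274/5.35 = 0.19117, so C = 279 × e^0.19117 = 279 × 1.21067 = 337.78 ppm.

C ≈ 338 ppm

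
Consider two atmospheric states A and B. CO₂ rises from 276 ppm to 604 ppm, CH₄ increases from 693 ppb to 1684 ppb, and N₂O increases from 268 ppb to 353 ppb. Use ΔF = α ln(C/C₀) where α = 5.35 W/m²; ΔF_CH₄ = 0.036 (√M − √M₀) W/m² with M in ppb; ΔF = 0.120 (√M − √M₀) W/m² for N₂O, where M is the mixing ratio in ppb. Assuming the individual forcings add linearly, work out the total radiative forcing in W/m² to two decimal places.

ΔF = 5.01 W/m²

CO₂: 5.35 × ln(604/276) = 5.35 × ln(2.18841) = 5.35 × 0.78318 = 4.1900 W/m².
CH₄: 0.036 × (√1684 − √693) = 0.036 × (41.0366 − 26.3249) = 0.036 × 14.7117 = 0.5296 W/m².
N₂O: 0.120 × (√353 − √268) = 0.120 × (18.7883 − 16.3707) = 0.120 × 2.4176 = 0.2901 W/m².
Total ΔF = 4.1900 + 0.5296 + 0.2901 = 5.0097 W/m².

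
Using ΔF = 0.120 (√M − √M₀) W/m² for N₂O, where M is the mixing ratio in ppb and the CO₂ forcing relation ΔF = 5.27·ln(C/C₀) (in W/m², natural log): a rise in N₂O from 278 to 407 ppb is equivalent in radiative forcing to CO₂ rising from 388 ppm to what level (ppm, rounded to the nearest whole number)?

C ≈ 420 ppm

N₂O forcing: 0.120 × (√407 − √278) = 0.120 × (20.1742 − 16.6733) = 0.120 × 3.5009 = 0.42011 W/m².
Set 5.27 ln(C/388) = 0.42011: ln(C/388) = 0.42011/5.27 = 0.07972, so C = 388 × e^0.07972 = 388 × 1.08298 = 420.20 ppm.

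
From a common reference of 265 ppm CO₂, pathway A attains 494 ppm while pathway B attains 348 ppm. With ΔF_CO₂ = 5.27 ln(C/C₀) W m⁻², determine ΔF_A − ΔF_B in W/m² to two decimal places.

ΔF_A = 5.27 ln(494/265) = 5.27 × 0.62281 = 3.2822 W/m².
ΔF_B = 5.27 ln(348/265) = 5.27 × 0.27247 = 1.4359 W/m².
Difference: 3.2822 − 1.4359 = 1.8463 W/m².

ΔF_A − ΔF_B = 1.85 W/m²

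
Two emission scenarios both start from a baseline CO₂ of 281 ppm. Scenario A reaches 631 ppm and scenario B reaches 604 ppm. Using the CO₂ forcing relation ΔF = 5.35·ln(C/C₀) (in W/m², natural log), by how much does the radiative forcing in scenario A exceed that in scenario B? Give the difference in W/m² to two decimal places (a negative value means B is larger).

ΔF_A = 5.35 ln(631/281) = 5.35 × 0.80895 = 4.3279 W/m².
ΔF_B = 5.35 ln(604/281) = 5.35 × 0.76522 = 4.0939 W/m².
Difference: 4.3279 − 4.0939 = 0.2340 W/m².
(Equivalently, ΔF_A − ΔF_B = 5.35 ln(631/604) = 5.35 × 0.04373 = 0.2340 W/m².)

ΔF_A − ΔF_B = 0.23 W/m²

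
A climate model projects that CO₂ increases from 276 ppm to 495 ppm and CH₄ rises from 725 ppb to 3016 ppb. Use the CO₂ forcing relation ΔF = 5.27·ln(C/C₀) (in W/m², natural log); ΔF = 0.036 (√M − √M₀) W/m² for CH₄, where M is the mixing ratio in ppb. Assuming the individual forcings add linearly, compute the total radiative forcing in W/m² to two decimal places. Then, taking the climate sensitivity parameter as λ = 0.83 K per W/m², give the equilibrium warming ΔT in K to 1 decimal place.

ΔF = 4.09 W/m²; ΔT = 3.4 K

CO₂: 5.27 × ln(495/276) = 5.27 × ln(1.79348) = 5.27 × 0.58416 = 3.0785 W/m².
CH₄: 0.036 × (√3016 − √725) = 0.036 × (54.9181 − 26.9258) = 0.036 × 27.9923 = 1.0077 W/m².
Total ΔF = 3.0785 + 1.0077 = 4.0862 W/m².
ΔT = λ ΔF = 0.83 × 4.09 = 3.3947 K.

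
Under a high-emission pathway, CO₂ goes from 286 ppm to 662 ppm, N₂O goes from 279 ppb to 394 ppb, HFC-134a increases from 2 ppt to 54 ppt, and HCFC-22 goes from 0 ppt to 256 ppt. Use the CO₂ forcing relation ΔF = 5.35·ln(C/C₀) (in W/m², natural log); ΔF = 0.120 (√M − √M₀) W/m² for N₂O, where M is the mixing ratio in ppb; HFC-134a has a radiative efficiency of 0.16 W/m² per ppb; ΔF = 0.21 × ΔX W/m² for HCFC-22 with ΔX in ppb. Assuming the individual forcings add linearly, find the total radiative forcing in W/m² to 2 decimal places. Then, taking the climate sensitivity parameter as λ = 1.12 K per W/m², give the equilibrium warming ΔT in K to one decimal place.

ΔF = 4.93 W/m²; ΔT = 5.5 K

CO₂: 5.35 × ln(662/286) = 5.35 × ln(2.31469) = 5.35 × 0.83928 = 4.4901 W/m².
N₂O: 0.120 × (√394 − √279) = 0.120 × (19.8494 − 16.7033) = 0.120 × 3.1461 = 0.3775 W/m².
HFC-134a: Δ = 54 − 2 = 52 ppt = 0.052 ppb; ΔF = 0.16 × 0.052 = 0.0083 W/m².
HCFC-22: Δ = 256 − 0 = 256 ppt = 0.256 ppb; ΔF = 0.21 × 0.256 = 0.0538 W/m².
Total ΔF = 4.4901 + 0.3775 + 0.0083 + 0.0538 = 4.9297 W/m².
ΔT = λ ΔF = 1.12 × 4.93 = 5.5216 K.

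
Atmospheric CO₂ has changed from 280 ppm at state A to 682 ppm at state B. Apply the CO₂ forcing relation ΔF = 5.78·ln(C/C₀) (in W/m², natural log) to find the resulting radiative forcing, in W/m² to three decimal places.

ΔF = 5.146 W/m²

CO₂ absorption bands are partially saturated, so forcing scales with the logarithm of the concentration ratio.
CO₂: 5.78 × ln(682/280) = 5.78 × ln(2.43571) = 5.78 × 0.89024 = 5.1456 W/m².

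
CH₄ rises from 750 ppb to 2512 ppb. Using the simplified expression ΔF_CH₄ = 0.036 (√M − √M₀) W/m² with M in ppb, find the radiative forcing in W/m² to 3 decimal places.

CH₄: 0.036 × (√2512 − √750) = 0.036 × (50.1199 − 27.3861) = 0.036 × 22.7338 = 0.8184 W/m².

ΔF = 0.818 W/m²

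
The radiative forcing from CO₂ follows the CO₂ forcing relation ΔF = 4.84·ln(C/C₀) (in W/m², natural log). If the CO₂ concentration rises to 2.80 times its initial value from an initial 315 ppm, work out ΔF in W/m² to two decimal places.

ΔF = 4.98 W/m²

ΔF = 4.84 × ln(2.80) = 4.84 × 1.02962 = 4.9834 W/m².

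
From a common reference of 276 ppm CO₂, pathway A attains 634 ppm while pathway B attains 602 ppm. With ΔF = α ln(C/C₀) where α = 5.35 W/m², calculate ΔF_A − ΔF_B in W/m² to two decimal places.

ΔF_A = 5.35 ln(634/276) = 5.35 × 0.83165 = 4.4493 W/m².
ΔF_B = 5.35 ln(602/276) = 5.35 × 0.77986 = 4.1723 W/m².
Difference: 4.4493 − 4.1723 = 0.2770 W/m².

ΔF_A − ΔF_B = 0.28 W/m²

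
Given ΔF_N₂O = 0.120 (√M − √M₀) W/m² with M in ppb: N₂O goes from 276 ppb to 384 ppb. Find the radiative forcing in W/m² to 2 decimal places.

ΔF = 0.36 W/m²

N₂O: 0.120 × (√384 − √276) = 0.120 × (19.5959 − 16.6132) = 0.120 × 2.9827 = 0.3579 W/m².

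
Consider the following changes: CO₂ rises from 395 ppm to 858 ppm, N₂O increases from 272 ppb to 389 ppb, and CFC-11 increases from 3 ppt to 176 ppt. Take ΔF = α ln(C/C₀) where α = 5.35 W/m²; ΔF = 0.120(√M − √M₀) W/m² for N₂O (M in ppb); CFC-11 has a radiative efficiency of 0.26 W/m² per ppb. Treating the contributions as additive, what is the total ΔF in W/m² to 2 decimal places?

CO₂: 5.35 × ln(858/395) = 5.35 × ln(2.17215) = 5.35 × 0.77572 = 4.1501 W/m².
N₂O: 0.120 × (√389 − √272) = 0.120 × (19.7231 − 16.4924) = 0.120 × 3.2307 = 0.3877 W/m².
CFC-11: Δ = 176 − 3 = 173 ppt = 0.173 ppb; ΔF = 0.26 × 0.173 = 0.0450 W/m².
Total ΔF = 4.1501 + 0.3877 + 0.0450 = 4.5828 W/m².

ΔF = 4.58 W/m²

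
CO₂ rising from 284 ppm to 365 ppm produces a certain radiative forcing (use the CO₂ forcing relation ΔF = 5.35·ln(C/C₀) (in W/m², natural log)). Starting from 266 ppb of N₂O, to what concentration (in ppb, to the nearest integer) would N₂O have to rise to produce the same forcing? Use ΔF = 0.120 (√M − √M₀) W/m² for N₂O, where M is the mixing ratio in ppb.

CO₂ forcing: 5.35 × ln(365/284) = 5.35 × 0.250923 = 1.34244 W/m².
Set 0.120(√M − √266) = 1.34244: √M = 1.34244/0.120 + √266 = 11.1870 + 16.3095 = 27.4965.
M = (27.4965)² = 756.06 ppb.

M ≈ 756 ppb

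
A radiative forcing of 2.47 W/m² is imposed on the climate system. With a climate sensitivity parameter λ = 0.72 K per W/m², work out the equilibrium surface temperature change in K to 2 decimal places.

ΔT = λ ΔF = 0.72 × 2.47 = 1.7784 K.

ΔT = 1.78 K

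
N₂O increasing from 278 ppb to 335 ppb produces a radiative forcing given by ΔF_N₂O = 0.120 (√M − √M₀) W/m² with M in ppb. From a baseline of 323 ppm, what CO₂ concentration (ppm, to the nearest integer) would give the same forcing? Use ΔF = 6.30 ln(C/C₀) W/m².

C ≈ 333 ppm

N₂O forcing: 0.120 × (√335 − √278) = 0.120 × (18.3030 − 16.6733) = 0.120 × 1.6297 = 0.19556 W/m².
Set 6.30 ln(C/323) = 0.19556: ln(C/323) = 0.19556/6.30 = 0.03104, so C = 323 × e^0.03104 = 323 × 1.03153 = 333.18 ppm.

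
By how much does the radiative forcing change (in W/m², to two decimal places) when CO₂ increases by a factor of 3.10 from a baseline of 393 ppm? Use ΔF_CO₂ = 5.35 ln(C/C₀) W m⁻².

ΔF = 6.05 W/m²

Because the forcing depends only on the ratio C/C₀, the initial concentration does not enter.
ΔF = 5.35 × ln(3.10) = 5.35 × 1.13140 = 6.0530 W/m².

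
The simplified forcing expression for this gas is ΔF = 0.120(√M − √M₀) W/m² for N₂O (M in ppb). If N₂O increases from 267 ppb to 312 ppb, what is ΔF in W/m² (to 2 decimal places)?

N₂O: 0.120 × (√312 − √267) = 0.120 × (17.6635 − 16.3401) = 0.120 × 1.3234 = 0.1588 W/m².

ΔF = 0.16 W/m²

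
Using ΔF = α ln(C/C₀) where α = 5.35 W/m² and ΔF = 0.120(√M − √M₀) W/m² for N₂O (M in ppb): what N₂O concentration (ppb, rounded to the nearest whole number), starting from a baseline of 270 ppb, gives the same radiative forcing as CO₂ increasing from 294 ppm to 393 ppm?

M ≈ 863 ppb

CO₂ forcing: 5.35 × ln(393/294) = 5.35 × 0.290230 = 1.55273 W/m².
Set 0.120(√M − √270) = 1.55273: √M = 1.55273/0.120 + √270 = 12.9394 + 16.4317 = 29.3711.
M = (29.3711)² = 862.66 ppb.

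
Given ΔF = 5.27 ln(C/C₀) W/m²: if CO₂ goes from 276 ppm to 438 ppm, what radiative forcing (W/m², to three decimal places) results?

CO₂: 5.27 × ln(438/276) = 5.27 × ln(1.58696) = 5.27 × 0.46182 = 2.4338 W/m².

ΔF = 2.434 W/m²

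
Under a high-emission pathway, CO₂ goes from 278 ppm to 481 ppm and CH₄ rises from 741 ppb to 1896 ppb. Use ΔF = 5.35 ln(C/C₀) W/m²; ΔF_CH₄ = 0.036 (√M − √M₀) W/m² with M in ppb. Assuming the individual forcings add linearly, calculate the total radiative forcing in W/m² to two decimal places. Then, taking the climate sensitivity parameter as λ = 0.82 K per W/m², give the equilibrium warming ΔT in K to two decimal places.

CO₂: 5.35 × ln(481/278) = 5.35 × ln(1.73022) = 5.35 × 0.54825 = 2.9331 W/m².
CH₄: 0.036 × (√1896 − √741) = 0.036 × (43.5431 − 27.2213) = 0.036 × 16.3218 = 0.5876 W/m².
Total ΔF = 2.9331 + 0.5876 = 3.5207 W/m².
ΔT = λ ΔF = 0.82 × 3.52 = 2.8864 K.

ΔF = 3.52 W/m²; ΔT = 2.89 K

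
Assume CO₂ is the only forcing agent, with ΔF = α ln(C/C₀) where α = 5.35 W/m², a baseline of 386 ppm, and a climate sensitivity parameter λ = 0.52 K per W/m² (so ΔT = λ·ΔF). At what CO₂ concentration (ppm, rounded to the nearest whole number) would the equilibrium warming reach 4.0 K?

Required forcing: ΔF = ΔT/λ = 4.0/0.52 = 7.6923 W/m².
Then ln(C/386) = ΔF/5.35 = 7.6923/5.35 = 1.43781.
So C = 386 × e^1.43781 = 386 × 4.21146 = 1625.62 ppm.

C ≈ 1626 ppm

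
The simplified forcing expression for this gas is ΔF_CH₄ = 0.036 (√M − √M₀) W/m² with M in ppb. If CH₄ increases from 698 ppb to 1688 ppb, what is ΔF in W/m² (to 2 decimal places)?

ΔF = 0.53 W/m²

CH₄: 0.036 × (√1688 − √698) = 0.036 × (41.0853 − 26.4197) = 0.036 × 14.6656 = 0.5280 W/m².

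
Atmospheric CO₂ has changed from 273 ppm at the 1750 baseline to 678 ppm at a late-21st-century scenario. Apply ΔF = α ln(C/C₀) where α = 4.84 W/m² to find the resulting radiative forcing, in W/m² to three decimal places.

CO₂: 4.84 × ln(678/273) = 4.84 × ln(2.48352) = 4.84 × 0.90968 = 4.4029 W/m².

ΔF = 4.403 W/m²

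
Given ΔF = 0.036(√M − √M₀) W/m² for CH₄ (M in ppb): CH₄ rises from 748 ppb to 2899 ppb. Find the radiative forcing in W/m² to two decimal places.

ΔF = 0.95 W/m²

CH₄: 0.036 × (√2899 − √748) = 0.036 × (53.8424 − 27.3496) = 0.036 × 26.4928 = 0.9537 W/m².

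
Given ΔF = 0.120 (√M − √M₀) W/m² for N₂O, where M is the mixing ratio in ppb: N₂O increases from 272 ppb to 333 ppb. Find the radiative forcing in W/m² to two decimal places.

N₂O: 0.120 × (√333 − √272) = 0.120 × (18.2483 − 16.4924) = 0.120 × 1.7559 = 0.2107 W/m².

ΔF = 0.21 W/m²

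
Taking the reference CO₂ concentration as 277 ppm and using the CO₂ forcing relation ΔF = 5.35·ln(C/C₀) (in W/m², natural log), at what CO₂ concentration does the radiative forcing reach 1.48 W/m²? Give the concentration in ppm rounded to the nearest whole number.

C ≈ 365 ppm

Set 5.35 ln(C/277) = 1.48, so ln(C/277) = 1.48/5.35 = 0.27664.
Then C/277 = e^0.27664 = 1.31869, giving C = 277 × 1.31869 = 365.28 ppm.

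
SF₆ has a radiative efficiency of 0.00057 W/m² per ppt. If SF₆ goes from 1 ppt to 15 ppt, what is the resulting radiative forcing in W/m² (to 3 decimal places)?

ΔF = 0.008 W/m²

SF₆: ΔF = 0.00057 × (15 − 1) = 0.00057 × 14 = 0.0080 W/m².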